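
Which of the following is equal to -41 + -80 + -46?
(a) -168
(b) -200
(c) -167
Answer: c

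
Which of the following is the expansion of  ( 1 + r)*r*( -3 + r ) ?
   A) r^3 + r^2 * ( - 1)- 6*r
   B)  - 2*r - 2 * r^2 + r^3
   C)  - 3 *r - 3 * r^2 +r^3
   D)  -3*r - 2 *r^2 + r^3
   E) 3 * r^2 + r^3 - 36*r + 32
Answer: D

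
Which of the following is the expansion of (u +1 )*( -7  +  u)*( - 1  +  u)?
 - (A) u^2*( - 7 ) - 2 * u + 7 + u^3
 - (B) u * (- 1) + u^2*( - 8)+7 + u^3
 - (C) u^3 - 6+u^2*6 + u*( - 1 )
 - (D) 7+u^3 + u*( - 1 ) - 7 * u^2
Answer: D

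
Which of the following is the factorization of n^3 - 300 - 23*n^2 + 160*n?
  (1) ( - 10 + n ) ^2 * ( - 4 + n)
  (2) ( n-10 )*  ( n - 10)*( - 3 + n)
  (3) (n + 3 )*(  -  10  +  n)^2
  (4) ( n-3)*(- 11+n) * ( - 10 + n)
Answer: 2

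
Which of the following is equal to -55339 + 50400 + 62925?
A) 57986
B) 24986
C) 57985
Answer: A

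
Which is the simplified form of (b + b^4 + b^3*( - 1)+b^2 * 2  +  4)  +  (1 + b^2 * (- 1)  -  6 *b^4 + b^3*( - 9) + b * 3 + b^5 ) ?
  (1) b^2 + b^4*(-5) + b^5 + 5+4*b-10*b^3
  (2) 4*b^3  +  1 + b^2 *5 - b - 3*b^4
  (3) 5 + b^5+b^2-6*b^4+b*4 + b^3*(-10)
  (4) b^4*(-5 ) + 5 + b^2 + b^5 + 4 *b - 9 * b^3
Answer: 1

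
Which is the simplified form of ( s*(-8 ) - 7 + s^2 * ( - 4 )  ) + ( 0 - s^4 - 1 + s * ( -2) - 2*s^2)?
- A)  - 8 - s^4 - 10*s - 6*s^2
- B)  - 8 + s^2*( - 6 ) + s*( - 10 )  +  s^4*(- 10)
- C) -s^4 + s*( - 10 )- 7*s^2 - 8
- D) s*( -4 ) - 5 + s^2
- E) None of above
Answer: A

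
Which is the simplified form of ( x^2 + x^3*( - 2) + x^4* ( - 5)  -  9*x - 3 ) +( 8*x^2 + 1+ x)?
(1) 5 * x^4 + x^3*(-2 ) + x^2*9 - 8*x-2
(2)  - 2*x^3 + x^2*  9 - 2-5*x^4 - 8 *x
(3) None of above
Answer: 2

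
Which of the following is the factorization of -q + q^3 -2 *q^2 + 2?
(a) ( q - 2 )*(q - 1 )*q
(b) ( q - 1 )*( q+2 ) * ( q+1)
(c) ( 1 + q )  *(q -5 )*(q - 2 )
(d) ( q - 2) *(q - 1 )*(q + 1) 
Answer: d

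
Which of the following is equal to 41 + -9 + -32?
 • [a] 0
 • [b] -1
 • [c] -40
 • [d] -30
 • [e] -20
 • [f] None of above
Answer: a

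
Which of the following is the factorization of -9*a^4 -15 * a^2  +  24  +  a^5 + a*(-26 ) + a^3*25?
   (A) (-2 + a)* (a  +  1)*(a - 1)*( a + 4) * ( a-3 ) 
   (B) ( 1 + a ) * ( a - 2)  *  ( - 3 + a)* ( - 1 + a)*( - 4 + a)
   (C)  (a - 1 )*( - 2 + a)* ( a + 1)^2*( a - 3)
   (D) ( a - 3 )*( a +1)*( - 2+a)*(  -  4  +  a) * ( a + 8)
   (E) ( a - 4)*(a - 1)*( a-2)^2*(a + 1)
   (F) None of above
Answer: B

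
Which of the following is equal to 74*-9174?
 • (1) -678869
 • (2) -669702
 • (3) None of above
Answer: 3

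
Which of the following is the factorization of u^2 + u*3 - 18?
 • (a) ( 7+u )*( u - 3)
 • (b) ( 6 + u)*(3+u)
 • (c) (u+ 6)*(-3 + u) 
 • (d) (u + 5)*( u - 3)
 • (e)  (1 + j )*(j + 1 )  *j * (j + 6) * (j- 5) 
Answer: c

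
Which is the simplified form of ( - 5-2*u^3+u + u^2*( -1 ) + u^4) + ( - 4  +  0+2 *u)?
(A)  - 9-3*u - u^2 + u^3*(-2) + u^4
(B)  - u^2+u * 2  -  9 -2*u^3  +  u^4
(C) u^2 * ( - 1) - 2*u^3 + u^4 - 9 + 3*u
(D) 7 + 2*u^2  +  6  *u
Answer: C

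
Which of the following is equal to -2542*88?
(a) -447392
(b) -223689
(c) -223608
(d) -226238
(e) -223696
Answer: e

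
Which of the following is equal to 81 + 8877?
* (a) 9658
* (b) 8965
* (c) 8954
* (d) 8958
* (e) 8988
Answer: d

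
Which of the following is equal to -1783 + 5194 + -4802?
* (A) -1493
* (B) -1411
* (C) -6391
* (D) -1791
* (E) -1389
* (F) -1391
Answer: F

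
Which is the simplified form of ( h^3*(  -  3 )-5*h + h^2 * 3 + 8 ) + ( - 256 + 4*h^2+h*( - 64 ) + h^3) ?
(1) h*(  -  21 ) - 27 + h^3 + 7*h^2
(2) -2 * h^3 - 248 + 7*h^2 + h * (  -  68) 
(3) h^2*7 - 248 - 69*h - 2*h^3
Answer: 3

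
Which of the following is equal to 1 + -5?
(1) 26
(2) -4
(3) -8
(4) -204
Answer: 2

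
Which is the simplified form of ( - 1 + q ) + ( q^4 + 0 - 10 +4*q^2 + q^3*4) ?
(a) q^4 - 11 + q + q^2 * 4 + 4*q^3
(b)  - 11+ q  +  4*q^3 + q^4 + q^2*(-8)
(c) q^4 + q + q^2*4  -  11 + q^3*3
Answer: a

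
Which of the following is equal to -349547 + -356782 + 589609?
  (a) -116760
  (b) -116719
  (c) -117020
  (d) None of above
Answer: d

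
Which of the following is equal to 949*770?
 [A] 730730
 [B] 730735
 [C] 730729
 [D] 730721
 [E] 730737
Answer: A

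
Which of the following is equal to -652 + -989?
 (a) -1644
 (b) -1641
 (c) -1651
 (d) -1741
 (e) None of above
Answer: b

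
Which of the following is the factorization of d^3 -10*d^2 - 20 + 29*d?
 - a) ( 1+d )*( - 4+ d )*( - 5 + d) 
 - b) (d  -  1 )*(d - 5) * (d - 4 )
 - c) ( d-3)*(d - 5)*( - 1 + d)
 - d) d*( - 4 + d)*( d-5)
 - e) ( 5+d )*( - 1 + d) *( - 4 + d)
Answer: b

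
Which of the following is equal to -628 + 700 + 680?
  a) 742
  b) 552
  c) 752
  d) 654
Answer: c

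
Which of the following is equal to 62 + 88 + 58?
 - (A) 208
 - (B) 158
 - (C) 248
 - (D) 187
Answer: A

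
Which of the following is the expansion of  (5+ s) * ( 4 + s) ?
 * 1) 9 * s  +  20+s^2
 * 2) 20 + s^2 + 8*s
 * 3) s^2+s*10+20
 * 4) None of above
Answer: 1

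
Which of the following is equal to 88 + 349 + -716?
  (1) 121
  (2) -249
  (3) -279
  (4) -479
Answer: 3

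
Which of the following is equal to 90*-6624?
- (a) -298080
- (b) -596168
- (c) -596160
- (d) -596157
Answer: c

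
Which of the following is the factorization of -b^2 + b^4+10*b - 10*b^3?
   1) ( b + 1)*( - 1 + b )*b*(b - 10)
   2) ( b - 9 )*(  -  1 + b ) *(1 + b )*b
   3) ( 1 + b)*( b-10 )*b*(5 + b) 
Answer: 1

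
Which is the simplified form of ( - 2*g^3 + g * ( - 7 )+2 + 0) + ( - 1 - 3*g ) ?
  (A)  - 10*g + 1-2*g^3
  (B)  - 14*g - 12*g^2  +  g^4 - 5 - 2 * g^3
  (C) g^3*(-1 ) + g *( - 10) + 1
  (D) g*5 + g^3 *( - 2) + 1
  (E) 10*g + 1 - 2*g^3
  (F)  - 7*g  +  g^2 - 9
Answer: A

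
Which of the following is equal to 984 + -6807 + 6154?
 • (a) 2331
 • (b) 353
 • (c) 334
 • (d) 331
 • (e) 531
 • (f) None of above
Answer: d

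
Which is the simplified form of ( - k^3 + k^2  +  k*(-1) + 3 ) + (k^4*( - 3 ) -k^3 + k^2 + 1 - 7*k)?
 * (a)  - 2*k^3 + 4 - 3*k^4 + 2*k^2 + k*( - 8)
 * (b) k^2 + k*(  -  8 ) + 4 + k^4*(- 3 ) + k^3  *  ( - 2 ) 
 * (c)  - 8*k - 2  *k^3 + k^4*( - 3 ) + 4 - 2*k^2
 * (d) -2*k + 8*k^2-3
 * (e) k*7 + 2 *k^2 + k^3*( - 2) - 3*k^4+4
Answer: a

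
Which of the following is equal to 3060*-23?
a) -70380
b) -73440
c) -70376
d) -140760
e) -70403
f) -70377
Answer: a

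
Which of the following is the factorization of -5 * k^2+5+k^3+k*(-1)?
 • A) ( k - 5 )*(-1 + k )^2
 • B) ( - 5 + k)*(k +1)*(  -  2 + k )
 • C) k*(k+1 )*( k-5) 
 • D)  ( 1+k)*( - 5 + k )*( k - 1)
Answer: D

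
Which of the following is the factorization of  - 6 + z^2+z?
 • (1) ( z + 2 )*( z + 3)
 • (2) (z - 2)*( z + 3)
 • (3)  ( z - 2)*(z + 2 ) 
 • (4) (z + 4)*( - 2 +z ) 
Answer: 2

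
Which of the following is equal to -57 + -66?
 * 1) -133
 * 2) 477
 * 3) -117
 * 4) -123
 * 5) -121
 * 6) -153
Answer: 4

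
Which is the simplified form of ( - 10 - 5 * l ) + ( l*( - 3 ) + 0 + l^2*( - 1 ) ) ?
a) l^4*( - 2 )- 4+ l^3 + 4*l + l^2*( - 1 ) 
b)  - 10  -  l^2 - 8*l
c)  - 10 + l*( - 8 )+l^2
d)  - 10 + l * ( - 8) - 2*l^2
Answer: b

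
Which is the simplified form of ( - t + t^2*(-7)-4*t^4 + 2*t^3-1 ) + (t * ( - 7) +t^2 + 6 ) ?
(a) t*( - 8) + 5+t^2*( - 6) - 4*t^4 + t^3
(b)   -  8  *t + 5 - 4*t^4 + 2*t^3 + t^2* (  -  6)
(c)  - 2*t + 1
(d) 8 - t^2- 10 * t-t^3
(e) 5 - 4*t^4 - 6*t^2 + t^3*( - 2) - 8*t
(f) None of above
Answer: b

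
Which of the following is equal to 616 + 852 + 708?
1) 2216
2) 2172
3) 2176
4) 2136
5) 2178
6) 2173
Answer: 3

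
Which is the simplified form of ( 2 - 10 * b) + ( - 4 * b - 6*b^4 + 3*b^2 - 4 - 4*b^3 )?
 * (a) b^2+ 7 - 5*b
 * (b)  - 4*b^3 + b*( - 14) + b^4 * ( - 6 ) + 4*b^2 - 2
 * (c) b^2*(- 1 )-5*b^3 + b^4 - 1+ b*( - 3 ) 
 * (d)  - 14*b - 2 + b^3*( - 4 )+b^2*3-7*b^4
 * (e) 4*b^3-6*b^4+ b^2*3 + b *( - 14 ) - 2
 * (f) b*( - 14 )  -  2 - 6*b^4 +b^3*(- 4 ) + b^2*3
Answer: f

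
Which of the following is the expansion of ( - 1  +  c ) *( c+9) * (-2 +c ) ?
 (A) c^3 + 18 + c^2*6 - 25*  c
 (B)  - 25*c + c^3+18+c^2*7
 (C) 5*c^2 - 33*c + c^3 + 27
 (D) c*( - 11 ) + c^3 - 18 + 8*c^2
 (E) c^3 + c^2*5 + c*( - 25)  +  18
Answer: A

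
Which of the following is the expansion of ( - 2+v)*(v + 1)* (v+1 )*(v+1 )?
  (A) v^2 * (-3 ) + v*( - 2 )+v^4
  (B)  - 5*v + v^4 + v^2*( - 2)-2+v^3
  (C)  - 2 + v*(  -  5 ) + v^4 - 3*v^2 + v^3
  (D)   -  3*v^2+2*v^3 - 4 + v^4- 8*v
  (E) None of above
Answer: C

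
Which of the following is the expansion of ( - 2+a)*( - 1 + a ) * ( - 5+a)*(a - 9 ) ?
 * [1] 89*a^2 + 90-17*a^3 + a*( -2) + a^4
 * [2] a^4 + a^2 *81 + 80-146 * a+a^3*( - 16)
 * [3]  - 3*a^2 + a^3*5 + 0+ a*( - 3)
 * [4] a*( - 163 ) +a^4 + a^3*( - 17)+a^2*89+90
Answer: 4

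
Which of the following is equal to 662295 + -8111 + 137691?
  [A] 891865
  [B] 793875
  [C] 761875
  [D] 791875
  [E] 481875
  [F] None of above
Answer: D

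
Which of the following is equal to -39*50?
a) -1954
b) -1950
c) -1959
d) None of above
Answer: b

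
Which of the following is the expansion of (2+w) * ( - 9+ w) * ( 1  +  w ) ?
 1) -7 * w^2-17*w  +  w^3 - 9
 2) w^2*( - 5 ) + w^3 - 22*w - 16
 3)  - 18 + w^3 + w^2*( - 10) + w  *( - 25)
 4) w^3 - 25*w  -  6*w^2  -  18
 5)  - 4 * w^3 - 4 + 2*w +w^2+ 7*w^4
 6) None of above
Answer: 4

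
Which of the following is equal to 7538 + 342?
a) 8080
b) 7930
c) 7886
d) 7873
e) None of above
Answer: e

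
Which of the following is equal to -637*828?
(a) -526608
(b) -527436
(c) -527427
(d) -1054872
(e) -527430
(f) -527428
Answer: b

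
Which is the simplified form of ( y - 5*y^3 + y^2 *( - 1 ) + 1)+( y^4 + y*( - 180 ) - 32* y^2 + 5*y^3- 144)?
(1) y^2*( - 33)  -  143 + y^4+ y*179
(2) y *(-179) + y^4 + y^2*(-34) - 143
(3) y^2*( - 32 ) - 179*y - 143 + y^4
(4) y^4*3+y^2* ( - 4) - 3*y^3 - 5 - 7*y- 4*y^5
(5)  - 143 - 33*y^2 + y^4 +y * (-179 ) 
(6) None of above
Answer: 5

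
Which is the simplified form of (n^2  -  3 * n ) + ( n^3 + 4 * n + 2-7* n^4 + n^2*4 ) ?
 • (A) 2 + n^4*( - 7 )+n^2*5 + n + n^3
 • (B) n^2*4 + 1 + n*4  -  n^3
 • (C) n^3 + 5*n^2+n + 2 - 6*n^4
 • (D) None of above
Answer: A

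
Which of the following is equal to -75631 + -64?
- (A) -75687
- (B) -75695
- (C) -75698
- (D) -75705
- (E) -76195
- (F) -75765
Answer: B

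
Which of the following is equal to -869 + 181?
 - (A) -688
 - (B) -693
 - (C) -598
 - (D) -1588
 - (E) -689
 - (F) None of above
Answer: A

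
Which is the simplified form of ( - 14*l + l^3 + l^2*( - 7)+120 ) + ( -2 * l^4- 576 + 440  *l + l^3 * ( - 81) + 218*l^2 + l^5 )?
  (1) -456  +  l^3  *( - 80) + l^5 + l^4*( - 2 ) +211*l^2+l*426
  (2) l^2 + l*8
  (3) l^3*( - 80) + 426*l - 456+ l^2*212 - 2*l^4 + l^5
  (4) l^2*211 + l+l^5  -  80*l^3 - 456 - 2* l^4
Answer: 1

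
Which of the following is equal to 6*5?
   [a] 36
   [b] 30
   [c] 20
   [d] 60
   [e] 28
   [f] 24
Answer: b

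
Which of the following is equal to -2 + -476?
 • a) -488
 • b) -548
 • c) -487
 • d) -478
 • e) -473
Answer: d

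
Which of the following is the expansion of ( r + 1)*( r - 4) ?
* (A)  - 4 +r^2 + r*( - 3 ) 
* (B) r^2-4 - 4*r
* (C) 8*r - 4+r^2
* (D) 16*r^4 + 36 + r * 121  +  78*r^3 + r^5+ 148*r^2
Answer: A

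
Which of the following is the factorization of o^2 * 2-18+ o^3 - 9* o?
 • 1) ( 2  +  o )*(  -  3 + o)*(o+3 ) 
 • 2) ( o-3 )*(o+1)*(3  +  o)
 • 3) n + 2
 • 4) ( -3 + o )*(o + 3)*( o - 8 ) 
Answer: 1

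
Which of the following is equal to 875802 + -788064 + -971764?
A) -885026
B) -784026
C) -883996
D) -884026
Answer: D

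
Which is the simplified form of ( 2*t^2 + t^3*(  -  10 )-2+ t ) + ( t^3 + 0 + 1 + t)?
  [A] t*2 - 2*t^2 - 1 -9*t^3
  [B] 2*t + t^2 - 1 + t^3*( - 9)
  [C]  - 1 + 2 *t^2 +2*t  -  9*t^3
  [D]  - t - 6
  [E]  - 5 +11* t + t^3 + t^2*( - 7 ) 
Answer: C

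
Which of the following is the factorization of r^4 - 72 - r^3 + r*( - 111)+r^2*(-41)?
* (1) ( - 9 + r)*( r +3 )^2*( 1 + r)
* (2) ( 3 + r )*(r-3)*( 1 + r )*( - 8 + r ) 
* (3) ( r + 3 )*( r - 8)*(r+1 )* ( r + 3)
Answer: 3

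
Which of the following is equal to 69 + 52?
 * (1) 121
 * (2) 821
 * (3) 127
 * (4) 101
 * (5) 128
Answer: 1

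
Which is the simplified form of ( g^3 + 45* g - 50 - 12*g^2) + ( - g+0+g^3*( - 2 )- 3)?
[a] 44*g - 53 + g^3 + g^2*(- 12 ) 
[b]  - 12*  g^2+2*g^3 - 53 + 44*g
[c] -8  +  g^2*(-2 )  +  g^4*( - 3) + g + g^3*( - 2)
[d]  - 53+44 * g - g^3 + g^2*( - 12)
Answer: d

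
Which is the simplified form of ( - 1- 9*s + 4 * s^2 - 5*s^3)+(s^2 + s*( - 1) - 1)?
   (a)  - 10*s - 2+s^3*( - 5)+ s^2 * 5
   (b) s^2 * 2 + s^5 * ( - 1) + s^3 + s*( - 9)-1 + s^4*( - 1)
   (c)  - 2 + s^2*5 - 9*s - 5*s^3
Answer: a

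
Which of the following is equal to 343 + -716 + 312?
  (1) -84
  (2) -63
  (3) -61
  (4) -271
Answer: 3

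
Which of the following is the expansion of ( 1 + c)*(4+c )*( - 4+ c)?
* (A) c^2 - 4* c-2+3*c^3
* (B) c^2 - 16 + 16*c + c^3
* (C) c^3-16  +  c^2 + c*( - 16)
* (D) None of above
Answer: C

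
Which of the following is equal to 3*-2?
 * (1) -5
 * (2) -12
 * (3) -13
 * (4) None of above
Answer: 4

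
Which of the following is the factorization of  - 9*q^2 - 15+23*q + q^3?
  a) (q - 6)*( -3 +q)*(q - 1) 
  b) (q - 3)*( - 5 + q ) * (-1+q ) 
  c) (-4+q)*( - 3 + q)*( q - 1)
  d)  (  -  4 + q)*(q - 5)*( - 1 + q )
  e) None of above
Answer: b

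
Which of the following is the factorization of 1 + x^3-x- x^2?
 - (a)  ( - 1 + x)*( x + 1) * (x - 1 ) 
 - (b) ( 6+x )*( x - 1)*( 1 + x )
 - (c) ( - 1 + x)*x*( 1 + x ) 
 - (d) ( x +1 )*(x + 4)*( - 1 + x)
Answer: a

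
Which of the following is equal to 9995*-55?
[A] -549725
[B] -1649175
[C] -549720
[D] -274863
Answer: A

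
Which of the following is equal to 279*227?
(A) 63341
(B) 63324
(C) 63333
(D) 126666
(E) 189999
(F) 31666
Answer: C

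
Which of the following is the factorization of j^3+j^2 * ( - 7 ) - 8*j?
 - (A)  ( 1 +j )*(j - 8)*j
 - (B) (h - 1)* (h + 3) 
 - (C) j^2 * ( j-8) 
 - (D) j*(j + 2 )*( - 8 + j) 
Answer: A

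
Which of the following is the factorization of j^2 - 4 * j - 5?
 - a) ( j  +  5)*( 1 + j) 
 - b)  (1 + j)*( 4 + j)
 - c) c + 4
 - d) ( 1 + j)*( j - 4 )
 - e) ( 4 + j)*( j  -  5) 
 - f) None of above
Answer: f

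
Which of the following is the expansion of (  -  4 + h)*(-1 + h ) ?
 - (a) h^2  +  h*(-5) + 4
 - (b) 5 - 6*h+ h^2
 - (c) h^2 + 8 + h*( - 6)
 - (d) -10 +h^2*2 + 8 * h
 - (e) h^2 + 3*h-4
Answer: a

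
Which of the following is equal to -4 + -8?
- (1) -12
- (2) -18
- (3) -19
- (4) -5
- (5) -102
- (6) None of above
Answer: 1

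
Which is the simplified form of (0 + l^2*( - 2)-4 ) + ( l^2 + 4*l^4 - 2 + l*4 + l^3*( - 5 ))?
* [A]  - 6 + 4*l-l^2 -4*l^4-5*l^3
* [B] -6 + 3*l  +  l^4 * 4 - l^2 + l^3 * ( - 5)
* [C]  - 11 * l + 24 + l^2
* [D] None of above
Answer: D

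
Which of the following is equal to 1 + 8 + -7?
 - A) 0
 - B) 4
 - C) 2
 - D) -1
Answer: C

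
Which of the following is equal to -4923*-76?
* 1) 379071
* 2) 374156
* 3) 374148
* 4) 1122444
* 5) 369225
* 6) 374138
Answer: 3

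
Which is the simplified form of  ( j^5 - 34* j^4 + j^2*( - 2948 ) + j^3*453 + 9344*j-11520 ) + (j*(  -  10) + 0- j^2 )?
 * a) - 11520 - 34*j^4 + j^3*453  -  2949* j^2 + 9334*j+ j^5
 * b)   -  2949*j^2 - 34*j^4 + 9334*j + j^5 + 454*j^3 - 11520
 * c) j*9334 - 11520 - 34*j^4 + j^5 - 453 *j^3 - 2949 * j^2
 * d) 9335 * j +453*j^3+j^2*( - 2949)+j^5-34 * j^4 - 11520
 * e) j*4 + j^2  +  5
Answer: a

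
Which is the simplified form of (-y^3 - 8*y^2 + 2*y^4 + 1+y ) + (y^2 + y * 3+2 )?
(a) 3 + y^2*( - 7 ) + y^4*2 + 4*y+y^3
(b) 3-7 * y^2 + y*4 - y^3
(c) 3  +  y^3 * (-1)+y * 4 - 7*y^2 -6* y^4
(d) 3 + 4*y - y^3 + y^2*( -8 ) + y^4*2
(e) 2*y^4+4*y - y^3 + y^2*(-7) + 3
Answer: e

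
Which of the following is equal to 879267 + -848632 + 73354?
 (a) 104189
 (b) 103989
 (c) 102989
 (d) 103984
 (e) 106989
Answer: b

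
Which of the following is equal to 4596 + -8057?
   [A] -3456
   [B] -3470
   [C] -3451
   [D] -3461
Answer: D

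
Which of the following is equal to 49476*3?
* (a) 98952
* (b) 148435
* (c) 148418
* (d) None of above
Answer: d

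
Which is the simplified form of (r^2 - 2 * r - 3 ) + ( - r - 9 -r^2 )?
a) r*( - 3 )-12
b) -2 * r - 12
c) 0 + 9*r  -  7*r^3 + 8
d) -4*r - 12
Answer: a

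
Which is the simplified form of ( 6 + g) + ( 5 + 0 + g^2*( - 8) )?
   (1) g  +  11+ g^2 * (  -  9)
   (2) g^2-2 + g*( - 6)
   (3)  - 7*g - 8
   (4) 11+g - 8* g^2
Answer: 4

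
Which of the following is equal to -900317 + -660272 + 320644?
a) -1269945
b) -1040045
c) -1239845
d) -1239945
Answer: d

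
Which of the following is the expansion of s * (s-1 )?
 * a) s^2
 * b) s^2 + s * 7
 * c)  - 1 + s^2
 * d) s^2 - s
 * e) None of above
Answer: d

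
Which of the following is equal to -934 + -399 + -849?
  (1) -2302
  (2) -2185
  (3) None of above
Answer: 3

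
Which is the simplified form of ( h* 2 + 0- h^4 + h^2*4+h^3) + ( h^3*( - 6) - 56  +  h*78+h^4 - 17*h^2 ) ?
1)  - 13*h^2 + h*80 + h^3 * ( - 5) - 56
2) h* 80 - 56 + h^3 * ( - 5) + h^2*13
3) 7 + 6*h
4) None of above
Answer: 1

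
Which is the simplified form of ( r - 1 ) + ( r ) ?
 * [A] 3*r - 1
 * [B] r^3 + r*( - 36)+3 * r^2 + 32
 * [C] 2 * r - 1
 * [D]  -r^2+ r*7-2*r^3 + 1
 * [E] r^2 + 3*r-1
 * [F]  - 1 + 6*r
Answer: C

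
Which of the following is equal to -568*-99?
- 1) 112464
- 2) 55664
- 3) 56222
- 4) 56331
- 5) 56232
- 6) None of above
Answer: 5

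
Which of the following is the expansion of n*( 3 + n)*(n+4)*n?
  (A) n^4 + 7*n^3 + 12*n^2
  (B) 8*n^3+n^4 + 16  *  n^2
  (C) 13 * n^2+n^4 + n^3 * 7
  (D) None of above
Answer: A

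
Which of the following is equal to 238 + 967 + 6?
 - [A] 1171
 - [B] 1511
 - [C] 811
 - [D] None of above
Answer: D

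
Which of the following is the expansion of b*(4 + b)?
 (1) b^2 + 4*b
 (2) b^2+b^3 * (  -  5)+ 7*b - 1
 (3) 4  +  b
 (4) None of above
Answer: 1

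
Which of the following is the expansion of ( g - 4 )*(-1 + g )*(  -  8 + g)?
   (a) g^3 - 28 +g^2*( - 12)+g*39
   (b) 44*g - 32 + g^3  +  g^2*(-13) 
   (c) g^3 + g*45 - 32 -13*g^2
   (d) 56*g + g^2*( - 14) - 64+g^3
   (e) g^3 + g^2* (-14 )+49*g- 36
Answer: b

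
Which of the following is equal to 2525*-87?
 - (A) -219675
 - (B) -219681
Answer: A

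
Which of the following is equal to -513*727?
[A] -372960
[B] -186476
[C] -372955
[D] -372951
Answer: D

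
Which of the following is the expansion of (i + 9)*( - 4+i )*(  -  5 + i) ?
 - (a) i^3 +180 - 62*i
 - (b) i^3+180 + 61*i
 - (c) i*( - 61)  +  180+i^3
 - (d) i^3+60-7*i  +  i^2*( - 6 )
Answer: c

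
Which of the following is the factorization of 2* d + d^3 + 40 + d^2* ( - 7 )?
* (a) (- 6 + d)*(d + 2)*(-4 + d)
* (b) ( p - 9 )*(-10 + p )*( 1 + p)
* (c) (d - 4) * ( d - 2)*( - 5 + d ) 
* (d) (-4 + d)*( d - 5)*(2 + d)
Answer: d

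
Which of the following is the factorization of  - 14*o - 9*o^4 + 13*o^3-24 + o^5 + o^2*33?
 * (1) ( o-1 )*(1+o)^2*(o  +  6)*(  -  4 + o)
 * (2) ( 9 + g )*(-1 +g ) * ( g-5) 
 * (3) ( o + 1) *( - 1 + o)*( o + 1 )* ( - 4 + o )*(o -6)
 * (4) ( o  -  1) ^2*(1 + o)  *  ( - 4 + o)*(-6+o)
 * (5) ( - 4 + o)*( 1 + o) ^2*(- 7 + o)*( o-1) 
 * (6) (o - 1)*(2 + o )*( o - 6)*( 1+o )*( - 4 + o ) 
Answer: 3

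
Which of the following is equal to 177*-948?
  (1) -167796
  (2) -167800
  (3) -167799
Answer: 1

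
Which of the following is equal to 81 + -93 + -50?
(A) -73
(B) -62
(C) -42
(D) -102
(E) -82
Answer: B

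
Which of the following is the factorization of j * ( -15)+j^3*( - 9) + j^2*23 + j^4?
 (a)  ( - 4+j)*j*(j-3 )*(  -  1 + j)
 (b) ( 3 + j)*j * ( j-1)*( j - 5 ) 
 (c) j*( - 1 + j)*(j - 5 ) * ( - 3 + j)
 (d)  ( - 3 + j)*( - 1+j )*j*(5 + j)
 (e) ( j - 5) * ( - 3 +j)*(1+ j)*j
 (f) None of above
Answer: c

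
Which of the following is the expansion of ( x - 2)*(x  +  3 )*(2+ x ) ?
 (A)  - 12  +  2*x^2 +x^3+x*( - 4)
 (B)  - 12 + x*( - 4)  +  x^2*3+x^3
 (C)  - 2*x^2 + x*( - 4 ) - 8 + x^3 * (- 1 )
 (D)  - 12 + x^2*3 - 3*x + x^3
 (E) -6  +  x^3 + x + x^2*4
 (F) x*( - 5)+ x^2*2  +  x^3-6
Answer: B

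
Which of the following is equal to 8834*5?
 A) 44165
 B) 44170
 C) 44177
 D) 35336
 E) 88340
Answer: B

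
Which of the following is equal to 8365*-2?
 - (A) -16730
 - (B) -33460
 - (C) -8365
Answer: A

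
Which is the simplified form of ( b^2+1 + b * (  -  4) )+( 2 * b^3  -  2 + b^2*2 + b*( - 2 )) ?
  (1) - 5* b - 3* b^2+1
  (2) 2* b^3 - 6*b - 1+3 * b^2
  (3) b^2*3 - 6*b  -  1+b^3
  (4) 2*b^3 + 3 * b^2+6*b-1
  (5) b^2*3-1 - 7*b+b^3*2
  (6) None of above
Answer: 2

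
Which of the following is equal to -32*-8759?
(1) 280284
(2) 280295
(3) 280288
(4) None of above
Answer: 3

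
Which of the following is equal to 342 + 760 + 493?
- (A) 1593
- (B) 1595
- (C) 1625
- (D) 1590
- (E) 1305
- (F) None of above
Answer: B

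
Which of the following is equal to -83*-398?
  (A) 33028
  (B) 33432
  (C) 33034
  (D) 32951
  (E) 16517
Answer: C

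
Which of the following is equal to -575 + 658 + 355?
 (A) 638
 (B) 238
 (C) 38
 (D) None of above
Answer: D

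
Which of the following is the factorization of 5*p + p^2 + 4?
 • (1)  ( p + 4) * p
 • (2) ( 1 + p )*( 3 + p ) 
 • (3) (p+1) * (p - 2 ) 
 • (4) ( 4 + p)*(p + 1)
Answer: 4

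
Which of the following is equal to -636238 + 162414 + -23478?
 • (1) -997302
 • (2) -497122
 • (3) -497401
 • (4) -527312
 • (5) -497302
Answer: 5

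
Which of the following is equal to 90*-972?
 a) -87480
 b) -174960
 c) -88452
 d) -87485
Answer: a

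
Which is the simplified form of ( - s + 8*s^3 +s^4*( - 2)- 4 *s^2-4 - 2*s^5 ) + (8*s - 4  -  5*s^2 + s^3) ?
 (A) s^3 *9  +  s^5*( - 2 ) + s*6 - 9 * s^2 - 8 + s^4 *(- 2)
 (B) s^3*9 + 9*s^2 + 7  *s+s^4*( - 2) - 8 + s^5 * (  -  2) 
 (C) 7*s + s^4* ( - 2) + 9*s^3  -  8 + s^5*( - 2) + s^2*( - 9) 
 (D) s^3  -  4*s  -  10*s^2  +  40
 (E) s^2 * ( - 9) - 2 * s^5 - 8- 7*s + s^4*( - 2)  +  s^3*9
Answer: C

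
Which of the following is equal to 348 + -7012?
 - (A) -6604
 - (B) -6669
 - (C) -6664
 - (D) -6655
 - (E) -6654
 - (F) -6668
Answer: C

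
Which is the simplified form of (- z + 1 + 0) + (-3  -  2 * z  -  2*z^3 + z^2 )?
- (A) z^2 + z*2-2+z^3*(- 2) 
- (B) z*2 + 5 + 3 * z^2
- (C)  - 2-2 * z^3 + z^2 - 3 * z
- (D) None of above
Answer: C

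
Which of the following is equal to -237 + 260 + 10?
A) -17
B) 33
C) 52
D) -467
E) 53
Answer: B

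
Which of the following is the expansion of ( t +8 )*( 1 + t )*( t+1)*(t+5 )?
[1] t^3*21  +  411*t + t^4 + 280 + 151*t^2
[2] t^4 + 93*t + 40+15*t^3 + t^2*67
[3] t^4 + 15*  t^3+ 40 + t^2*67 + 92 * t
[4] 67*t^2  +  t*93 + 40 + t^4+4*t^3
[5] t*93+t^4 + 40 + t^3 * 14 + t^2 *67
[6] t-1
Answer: 2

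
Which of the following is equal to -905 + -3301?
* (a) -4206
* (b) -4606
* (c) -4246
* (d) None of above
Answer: a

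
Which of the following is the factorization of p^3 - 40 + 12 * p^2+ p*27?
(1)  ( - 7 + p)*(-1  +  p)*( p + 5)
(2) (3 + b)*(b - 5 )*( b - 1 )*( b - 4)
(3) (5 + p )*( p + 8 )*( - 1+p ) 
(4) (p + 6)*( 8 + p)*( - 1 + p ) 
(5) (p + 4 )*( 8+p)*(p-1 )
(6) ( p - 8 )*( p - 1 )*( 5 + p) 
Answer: 3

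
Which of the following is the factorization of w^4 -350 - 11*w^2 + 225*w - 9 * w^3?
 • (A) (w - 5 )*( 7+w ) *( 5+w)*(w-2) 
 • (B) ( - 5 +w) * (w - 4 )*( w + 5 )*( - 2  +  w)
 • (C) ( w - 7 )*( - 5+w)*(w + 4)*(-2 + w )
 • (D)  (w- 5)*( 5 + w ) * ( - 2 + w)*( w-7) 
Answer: D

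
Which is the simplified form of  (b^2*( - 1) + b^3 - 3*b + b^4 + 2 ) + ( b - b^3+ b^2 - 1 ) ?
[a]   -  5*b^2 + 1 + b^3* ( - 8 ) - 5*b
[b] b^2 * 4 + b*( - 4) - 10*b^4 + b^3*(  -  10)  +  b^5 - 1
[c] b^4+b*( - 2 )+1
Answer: c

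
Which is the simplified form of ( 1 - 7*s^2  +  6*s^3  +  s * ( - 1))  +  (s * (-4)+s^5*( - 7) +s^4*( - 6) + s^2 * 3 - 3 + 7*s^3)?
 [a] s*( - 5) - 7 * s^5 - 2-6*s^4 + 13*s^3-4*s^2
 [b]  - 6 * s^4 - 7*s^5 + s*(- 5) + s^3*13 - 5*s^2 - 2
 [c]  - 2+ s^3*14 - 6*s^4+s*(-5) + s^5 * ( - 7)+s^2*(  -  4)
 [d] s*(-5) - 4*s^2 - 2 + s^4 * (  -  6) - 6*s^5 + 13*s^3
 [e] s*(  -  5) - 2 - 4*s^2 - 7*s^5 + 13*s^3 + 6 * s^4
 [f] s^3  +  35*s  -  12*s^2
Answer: a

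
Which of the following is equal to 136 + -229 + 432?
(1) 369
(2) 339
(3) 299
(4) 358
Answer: 2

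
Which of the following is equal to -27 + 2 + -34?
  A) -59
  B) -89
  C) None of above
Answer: A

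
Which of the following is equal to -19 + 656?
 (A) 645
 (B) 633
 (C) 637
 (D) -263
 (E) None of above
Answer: C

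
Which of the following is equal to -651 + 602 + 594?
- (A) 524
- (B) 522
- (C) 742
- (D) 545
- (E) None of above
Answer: D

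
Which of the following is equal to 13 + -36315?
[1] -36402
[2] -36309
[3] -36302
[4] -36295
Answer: 3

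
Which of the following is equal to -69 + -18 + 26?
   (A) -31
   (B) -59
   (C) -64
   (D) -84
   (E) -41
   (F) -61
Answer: F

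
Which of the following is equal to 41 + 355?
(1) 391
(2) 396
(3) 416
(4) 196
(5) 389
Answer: 2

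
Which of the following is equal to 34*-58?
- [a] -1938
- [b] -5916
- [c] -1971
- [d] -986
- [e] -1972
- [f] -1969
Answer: e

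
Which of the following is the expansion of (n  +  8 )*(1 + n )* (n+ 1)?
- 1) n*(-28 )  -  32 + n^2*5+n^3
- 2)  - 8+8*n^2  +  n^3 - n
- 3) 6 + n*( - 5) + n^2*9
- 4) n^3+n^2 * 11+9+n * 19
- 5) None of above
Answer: 5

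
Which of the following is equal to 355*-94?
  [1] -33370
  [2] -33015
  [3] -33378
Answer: 1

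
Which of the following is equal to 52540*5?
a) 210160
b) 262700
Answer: b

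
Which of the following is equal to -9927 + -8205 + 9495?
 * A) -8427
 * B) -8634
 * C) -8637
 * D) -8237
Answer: C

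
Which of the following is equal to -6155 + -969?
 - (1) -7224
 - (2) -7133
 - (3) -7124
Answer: 3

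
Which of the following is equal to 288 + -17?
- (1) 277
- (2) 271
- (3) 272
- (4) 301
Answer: 2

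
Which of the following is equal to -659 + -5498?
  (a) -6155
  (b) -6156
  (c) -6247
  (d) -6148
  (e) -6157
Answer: e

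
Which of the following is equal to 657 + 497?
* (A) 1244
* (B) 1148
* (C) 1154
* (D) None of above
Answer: C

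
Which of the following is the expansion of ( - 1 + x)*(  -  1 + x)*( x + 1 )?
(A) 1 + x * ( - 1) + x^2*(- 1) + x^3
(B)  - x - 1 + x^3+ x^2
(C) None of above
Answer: A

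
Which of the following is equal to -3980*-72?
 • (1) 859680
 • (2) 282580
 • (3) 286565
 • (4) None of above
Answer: 4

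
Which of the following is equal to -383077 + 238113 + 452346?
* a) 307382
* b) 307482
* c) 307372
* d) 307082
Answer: a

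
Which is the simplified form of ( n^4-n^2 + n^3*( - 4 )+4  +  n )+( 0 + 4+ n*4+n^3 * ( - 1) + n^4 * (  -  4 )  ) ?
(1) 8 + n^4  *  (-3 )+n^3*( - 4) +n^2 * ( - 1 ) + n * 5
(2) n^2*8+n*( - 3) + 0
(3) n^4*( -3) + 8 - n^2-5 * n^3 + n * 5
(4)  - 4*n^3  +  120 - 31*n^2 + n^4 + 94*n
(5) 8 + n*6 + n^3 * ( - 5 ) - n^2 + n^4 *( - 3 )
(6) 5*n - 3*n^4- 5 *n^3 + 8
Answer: 3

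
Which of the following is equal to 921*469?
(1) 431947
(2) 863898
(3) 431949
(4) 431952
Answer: 3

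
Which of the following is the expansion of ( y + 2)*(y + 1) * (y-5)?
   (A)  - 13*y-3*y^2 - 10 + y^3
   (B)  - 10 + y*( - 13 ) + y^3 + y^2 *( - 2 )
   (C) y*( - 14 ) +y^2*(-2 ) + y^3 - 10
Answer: B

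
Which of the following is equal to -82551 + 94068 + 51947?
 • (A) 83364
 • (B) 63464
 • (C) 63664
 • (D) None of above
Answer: B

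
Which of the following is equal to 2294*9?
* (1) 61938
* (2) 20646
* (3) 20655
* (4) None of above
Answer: 2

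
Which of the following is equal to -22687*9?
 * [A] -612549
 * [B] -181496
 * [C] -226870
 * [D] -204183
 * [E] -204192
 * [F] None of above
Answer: D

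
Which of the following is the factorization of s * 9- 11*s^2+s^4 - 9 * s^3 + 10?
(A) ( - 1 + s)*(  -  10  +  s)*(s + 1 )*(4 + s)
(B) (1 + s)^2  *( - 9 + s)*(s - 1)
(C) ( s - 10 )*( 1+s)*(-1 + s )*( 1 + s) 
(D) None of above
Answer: C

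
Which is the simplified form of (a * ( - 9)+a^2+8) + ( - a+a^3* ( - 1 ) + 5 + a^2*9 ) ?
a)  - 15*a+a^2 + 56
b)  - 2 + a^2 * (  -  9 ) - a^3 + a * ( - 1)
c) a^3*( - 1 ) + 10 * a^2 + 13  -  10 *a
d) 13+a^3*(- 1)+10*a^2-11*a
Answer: c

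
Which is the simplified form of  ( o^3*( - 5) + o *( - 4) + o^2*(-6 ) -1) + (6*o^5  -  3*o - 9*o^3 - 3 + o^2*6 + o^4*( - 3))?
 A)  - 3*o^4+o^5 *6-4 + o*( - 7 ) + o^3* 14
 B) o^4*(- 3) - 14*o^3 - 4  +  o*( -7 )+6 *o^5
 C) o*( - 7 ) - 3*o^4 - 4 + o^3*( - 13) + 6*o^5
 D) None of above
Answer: B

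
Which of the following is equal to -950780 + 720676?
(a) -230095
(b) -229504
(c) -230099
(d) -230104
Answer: d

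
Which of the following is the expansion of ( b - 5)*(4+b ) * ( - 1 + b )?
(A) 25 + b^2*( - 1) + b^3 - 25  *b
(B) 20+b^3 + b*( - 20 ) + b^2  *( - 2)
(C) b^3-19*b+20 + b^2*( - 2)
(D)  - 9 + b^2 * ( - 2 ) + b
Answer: C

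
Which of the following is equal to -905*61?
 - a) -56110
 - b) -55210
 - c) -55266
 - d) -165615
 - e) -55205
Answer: e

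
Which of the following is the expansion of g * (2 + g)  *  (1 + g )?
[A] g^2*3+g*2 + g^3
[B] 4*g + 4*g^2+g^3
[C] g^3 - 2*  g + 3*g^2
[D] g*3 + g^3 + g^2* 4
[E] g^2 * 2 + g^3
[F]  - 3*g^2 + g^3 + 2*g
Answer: A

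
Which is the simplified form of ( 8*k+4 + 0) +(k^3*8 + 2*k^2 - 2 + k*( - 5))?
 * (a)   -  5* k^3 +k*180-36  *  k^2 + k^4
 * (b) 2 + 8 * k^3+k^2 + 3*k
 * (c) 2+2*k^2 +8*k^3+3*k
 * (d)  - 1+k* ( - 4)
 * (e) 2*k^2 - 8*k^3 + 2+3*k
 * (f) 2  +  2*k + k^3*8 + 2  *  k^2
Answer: c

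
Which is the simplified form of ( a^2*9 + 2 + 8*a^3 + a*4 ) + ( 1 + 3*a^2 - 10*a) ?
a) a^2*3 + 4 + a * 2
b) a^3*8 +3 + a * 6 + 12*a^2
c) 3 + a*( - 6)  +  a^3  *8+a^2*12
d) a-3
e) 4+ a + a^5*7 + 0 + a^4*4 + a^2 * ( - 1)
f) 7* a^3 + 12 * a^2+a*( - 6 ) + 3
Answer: c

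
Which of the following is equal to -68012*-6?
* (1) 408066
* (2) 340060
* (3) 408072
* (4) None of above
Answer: 3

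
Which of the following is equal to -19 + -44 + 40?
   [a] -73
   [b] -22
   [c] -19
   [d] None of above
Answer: d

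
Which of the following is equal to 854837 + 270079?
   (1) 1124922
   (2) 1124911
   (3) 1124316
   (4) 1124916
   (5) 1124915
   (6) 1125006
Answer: 4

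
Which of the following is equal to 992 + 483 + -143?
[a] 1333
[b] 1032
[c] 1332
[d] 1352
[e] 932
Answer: c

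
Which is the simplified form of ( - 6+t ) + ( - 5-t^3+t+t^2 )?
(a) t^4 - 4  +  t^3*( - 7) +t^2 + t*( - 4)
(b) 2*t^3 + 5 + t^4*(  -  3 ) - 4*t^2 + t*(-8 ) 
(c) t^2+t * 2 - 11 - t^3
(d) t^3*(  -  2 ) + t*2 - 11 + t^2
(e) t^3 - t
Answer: c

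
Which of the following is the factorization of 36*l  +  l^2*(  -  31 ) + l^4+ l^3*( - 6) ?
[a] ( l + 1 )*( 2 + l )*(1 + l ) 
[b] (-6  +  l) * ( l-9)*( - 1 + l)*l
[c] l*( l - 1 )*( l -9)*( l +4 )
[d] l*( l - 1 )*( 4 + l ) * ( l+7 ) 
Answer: c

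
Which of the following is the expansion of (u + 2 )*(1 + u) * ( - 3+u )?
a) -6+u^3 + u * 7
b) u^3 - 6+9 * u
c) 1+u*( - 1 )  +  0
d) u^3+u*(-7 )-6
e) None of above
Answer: d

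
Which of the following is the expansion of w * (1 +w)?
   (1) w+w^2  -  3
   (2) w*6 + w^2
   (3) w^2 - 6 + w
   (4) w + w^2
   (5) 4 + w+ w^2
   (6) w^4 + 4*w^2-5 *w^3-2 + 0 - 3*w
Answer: 4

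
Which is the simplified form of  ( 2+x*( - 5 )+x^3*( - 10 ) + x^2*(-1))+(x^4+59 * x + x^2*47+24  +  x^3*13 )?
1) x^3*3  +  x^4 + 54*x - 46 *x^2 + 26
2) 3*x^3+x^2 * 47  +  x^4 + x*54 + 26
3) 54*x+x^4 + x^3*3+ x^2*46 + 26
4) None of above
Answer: 3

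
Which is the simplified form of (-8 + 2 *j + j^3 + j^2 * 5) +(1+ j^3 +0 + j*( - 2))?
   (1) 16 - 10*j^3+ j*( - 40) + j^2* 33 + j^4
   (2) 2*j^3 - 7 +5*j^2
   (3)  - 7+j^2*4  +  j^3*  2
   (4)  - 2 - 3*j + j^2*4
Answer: 2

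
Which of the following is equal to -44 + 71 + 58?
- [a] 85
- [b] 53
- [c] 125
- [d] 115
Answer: a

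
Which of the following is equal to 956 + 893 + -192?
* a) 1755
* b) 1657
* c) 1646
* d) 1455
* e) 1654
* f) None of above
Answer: b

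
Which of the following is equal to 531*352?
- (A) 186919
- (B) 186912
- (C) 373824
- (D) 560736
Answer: B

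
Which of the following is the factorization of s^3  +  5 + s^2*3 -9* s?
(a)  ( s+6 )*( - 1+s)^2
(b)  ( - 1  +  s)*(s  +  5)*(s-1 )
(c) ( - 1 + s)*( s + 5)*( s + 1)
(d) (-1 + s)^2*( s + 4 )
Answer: b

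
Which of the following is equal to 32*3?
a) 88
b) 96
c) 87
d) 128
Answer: b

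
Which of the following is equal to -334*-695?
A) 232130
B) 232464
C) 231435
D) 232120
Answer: A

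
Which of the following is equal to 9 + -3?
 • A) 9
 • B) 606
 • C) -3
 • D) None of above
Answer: D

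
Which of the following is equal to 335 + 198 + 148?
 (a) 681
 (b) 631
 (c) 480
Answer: a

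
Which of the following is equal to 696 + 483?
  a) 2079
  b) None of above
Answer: b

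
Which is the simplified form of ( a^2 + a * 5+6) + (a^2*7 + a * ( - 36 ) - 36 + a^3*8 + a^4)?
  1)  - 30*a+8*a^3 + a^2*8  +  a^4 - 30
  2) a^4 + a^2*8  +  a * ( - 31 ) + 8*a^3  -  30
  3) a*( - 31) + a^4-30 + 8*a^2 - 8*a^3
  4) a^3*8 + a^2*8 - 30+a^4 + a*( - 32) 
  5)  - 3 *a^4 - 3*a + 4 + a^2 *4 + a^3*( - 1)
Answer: 2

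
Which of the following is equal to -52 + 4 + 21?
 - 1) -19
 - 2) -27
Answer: 2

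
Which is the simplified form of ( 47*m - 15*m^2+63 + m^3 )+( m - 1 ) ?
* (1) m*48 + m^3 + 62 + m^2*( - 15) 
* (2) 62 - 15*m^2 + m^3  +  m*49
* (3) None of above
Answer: 1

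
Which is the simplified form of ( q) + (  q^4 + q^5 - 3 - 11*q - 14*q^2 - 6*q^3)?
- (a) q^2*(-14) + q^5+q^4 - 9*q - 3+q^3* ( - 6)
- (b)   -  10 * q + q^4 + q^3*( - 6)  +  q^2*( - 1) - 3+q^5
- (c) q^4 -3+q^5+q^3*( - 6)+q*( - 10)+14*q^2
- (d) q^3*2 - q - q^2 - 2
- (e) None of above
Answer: e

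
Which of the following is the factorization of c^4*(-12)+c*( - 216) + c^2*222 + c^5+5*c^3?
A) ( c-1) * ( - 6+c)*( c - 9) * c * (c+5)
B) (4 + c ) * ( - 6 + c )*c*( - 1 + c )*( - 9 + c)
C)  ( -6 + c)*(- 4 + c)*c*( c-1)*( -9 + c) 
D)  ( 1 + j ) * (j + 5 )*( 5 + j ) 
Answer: B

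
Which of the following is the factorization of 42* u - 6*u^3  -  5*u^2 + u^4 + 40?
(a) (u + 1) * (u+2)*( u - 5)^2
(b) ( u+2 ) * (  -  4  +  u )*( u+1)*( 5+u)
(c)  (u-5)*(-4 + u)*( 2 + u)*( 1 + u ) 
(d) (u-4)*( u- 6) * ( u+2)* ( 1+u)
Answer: c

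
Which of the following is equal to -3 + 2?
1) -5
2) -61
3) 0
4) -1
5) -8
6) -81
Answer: 4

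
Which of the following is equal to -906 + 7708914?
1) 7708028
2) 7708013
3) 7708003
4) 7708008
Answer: 4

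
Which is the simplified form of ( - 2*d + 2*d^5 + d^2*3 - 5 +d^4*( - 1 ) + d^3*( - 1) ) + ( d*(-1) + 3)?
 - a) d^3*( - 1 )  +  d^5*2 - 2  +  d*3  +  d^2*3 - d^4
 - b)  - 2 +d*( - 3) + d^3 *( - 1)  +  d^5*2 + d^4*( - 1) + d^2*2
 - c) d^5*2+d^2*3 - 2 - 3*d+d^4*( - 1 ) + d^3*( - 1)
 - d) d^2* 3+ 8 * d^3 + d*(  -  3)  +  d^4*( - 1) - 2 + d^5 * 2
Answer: c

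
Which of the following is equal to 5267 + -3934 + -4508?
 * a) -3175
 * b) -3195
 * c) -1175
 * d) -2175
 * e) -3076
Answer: a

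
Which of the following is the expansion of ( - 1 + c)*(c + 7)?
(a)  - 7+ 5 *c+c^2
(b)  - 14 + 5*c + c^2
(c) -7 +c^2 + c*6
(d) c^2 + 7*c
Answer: c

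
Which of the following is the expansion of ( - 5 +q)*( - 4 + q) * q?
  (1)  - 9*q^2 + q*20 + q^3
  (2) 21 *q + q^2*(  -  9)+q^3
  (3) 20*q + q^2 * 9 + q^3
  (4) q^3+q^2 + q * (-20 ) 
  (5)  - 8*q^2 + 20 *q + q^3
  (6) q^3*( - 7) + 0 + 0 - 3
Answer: 1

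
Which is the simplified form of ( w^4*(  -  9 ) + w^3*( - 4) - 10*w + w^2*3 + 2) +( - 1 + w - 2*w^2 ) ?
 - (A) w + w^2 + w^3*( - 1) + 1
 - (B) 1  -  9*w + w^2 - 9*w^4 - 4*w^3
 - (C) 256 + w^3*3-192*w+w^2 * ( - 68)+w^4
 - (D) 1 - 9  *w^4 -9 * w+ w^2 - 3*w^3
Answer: B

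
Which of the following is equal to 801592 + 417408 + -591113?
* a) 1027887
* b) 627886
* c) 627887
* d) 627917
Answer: c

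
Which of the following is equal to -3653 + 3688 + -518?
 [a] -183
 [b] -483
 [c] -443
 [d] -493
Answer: b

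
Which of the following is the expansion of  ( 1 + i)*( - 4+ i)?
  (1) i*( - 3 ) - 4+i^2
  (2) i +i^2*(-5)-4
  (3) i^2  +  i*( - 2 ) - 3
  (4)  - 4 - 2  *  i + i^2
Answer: 1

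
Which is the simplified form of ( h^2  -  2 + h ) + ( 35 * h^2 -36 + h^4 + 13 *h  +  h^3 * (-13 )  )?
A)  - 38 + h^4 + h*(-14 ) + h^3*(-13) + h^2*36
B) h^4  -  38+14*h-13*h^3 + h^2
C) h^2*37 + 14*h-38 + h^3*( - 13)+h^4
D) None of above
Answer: D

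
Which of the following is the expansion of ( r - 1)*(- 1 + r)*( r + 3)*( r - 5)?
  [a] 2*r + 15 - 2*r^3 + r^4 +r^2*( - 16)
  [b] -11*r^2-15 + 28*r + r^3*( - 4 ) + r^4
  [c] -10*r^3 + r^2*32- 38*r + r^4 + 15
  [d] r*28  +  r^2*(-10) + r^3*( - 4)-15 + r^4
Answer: d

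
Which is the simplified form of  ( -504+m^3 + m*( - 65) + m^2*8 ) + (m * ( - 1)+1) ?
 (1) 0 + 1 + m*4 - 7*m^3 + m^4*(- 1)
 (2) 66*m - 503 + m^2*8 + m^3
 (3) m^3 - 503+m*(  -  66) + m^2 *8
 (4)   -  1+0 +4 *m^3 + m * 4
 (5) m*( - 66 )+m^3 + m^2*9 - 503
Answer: 3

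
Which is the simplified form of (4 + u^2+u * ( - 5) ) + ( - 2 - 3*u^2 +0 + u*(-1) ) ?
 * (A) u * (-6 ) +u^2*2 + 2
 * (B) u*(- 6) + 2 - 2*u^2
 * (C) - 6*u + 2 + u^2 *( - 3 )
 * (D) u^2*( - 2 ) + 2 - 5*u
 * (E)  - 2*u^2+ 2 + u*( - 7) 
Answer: B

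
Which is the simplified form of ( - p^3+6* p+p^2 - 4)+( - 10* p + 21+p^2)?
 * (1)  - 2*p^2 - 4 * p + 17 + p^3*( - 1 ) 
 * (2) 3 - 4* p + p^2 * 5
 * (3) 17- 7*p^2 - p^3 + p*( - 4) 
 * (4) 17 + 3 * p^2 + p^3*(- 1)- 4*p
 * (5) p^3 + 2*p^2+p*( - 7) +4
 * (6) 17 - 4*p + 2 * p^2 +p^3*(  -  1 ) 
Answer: 6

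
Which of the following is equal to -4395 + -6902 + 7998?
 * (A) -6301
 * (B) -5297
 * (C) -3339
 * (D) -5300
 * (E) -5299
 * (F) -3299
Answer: F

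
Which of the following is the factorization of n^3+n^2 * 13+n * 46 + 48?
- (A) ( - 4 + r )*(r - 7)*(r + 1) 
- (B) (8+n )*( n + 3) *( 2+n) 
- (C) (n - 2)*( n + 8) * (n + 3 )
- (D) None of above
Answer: B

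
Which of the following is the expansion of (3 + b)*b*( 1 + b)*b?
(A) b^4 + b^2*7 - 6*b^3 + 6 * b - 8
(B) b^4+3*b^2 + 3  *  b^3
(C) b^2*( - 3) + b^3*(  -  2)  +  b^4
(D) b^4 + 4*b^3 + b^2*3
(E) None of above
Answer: D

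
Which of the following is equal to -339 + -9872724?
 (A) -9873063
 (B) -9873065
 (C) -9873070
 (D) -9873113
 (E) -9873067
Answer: A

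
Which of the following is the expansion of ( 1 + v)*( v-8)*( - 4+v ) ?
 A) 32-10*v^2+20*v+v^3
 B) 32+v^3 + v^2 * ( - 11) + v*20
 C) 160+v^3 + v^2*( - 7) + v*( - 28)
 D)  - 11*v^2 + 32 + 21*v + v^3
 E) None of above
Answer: B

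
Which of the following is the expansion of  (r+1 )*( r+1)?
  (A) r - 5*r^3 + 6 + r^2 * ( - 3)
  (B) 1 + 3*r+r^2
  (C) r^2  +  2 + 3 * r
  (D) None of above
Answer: D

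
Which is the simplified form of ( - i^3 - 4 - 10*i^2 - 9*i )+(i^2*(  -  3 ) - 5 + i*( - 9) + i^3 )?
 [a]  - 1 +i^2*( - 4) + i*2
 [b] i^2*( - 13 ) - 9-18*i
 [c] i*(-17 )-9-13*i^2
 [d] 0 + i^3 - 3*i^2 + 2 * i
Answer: b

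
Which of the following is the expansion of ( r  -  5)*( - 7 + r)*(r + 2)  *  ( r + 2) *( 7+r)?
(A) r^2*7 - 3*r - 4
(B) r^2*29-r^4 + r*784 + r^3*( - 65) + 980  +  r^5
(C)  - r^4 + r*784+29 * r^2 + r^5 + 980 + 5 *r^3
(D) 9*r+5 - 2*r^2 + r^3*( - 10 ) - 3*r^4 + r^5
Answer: B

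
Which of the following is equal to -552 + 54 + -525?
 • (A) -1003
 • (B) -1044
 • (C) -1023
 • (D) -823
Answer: C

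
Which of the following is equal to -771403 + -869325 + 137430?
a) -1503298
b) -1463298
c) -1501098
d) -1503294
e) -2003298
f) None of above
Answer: a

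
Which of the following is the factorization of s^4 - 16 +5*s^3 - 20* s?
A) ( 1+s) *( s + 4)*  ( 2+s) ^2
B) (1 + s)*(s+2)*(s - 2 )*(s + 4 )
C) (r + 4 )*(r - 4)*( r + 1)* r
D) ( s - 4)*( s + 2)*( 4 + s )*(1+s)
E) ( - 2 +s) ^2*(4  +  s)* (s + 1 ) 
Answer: B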